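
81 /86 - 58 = -4907 /86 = -57.06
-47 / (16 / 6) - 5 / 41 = -5821 / 328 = -17.75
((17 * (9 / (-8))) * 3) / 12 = -153 / 32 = -4.78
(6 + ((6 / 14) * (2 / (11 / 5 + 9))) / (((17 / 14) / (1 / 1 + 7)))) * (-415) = -321210 / 119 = -2699.24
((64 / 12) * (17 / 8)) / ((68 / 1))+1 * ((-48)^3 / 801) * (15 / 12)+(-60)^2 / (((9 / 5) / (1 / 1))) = 975929 / 534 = 1827.58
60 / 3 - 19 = 1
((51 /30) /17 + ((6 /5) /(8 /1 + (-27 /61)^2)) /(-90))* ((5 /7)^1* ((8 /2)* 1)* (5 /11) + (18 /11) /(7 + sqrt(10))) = 358660361 /2289562275 - 450013* sqrt(10) /109026775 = 0.14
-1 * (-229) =229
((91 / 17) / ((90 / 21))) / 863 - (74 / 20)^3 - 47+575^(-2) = -11368045099801 / 116414385000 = -97.65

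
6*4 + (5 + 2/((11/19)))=357/11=32.45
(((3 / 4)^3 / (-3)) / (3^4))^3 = -1 / 191102976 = -0.00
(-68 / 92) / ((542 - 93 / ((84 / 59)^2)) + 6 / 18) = -13328 / 8952037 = -0.00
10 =10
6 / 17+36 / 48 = 75 / 68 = 1.10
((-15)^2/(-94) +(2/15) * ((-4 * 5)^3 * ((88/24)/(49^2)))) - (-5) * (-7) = -79264435/2031246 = -39.02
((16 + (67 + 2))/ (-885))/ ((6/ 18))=-17/ 59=-0.29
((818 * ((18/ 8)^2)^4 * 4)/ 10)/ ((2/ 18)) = 158454980001/ 81920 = 1934264.89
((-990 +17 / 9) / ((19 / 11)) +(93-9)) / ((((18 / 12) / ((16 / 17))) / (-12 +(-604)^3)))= 588483098946688 / 8721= 67478855515.04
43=43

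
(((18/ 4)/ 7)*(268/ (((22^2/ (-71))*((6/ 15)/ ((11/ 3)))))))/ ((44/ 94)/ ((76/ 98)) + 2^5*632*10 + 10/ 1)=-21240005/ 18542605004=-0.00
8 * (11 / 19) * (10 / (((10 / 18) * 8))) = 198 / 19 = 10.42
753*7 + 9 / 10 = 5271.90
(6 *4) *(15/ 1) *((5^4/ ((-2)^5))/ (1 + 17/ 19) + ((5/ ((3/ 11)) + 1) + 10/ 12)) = 56785/ 16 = 3549.06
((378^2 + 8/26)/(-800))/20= -232187/26000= -8.93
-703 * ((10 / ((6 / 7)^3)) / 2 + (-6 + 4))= -901949 / 216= -4175.69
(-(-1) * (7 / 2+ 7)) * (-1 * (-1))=21 / 2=10.50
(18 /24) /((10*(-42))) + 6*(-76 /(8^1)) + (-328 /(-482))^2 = -1838941841 /32525360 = -56.54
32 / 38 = 16 / 19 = 0.84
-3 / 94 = -0.03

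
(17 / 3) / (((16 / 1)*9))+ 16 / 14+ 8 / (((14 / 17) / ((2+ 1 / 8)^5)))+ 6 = 428.11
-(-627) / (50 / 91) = 57057 / 50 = 1141.14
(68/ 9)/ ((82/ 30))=2.76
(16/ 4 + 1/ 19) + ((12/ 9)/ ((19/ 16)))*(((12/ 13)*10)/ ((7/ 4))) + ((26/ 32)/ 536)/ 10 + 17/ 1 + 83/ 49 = 29757247899/ 1037953280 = 28.67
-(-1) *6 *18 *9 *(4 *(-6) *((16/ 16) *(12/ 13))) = -279936/ 13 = -21533.54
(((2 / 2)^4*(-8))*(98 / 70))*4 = -224 / 5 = -44.80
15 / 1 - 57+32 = -10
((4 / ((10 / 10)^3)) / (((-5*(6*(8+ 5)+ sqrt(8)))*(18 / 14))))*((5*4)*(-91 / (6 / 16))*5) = 186.81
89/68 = 1.31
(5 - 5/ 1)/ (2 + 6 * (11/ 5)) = 0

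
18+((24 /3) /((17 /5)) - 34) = -232 /17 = -13.65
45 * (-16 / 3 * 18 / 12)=-360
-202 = -202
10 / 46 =5 / 23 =0.22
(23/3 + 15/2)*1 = 91/6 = 15.17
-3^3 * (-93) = 2511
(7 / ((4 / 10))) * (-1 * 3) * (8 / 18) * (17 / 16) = -595 / 24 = -24.79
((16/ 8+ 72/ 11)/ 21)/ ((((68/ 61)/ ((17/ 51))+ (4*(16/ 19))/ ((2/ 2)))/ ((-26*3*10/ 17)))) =-1416298/ 509201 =-2.78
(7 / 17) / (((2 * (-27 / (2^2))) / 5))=-70 / 459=-0.15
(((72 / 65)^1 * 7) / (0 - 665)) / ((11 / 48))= -3456 / 67925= -0.05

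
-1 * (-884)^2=-781456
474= 474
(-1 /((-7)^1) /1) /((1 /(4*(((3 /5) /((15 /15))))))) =12 /35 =0.34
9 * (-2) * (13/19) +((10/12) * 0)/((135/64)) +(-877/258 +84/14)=-47623/4902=-9.72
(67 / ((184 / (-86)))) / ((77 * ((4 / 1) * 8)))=-2881 / 226688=-0.01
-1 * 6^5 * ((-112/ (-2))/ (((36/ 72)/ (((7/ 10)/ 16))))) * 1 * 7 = -1333584/ 5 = -266716.80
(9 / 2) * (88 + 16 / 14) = 2808 / 7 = 401.14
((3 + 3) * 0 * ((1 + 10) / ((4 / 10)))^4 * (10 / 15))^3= 0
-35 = -35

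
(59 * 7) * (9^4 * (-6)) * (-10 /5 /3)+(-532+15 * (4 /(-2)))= 10838210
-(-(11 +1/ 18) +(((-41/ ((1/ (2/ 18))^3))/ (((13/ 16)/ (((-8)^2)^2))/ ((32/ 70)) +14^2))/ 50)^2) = 310212671050000533924323647/ 28059437582495699105801250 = 11.06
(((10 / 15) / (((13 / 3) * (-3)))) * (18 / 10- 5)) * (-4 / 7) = -128 / 1365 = -0.09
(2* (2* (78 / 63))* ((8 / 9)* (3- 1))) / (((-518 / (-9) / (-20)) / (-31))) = 515840 / 5439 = 94.84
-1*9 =-9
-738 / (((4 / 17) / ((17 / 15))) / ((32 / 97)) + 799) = -1706256 / 1848743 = -0.92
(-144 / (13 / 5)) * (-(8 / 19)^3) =368640 / 89167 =4.13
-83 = -83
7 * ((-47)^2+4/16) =61859/4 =15464.75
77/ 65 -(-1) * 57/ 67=8864/ 4355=2.04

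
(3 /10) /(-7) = -3 /70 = -0.04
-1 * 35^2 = -1225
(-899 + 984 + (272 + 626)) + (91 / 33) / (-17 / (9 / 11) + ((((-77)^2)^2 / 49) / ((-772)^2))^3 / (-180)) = 2854593237901748129844639 / 2904352509430754249593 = 982.87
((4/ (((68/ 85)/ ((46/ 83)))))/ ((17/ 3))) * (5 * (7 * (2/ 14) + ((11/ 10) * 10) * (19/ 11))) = 69000/ 1411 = 48.90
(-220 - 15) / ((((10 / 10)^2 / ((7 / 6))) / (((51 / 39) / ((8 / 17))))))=-475405 / 624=-761.87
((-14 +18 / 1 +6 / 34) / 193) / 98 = 71 / 321538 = 0.00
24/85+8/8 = 109/85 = 1.28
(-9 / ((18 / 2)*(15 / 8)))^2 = 64 / 225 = 0.28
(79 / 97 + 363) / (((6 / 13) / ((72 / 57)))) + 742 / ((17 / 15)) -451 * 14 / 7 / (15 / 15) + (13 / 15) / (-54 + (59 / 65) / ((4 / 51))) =775956324328 / 1036836783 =748.39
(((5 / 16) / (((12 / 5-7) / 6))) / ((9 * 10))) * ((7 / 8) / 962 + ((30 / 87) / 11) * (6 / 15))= -165085 / 2710346496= -0.00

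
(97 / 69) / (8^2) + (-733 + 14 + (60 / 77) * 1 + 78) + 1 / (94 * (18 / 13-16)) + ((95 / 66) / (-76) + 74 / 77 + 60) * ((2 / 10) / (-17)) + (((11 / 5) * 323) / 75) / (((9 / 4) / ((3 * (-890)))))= -59753067860777 / 5027947200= -11884.19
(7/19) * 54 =378/19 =19.89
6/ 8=3/ 4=0.75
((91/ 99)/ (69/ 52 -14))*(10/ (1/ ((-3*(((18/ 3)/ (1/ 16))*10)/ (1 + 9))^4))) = -4989925685.93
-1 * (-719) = 719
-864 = -864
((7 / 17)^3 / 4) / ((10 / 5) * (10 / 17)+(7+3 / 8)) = 686 / 336107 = 0.00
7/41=0.17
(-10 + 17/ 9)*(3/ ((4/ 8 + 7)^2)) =-292/ 675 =-0.43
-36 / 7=-5.14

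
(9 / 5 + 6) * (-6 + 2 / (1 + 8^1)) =-676 / 15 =-45.07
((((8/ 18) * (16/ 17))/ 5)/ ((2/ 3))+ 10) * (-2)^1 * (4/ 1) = -20656/ 255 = -81.00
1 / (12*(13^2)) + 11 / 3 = 3.67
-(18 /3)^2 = -36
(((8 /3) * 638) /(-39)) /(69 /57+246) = -8816 /49959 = -0.18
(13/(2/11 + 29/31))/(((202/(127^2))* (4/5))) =2814955/2424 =1161.29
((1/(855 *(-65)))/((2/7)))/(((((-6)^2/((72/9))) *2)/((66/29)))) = -77/4835025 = -0.00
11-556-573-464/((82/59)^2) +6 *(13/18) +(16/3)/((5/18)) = -33653917/25215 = -1334.68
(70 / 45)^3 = 3.76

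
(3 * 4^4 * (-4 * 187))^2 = 330008887296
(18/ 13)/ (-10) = -9/ 65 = -0.14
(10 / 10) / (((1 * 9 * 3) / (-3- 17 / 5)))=-0.24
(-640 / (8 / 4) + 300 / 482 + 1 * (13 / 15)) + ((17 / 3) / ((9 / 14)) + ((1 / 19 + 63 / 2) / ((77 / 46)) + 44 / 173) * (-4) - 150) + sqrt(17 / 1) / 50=-401332233737 / 748597815 + sqrt(17) / 50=-536.03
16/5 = 3.20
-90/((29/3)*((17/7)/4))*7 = -107.34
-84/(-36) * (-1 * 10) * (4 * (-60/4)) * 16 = 22400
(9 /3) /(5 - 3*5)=-3 /10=-0.30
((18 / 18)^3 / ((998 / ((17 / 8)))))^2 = 289 / 63744256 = 0.00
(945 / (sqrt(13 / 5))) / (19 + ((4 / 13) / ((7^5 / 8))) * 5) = 15882615 * sqrt(65) / 4151489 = 30.84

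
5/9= 0.56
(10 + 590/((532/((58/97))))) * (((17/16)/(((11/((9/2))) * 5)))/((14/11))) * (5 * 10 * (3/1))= 315711675/2889824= 109.25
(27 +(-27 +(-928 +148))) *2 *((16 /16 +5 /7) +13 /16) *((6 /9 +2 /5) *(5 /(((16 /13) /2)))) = -239135 /7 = -34162.14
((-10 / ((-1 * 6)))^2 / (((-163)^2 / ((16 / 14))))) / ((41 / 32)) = 6400 / 68627727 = 0.00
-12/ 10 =-1.20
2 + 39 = 41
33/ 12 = 11/ 4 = 2.75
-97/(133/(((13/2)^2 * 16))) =-65572/133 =-493.02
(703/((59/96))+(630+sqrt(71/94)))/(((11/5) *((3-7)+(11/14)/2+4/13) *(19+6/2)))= -95238780/8573939-455 *sqrt(6674)/6830087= -11.11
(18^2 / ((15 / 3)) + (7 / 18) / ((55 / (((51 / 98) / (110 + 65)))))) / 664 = 0.10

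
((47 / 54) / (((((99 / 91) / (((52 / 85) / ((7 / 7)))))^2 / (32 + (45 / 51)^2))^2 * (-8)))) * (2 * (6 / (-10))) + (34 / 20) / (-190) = 20076978471240604324516411 / 1432314118423077725137500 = 14.02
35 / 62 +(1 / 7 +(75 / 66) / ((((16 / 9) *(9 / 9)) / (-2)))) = -21809 / 38192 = -0.57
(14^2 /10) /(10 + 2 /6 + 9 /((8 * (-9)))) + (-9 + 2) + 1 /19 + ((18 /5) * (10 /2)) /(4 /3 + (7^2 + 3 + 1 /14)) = -4997184 /1065425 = -4.69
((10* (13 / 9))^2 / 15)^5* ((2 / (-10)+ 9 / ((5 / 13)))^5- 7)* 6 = 1976658819201118407440384 / 94143178827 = 20996304180820.99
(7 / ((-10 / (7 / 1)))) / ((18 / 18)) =-49 / 10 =-4.90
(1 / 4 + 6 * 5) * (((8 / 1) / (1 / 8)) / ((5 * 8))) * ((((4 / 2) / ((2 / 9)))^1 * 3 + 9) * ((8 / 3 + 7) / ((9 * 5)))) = 28072 / 75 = 374.29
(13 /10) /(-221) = -1 /170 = -0.01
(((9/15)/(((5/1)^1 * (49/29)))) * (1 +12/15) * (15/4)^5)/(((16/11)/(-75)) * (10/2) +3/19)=14912332875/9583616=1556.02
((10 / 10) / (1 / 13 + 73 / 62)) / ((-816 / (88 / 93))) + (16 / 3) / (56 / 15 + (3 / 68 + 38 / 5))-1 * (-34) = 12374617463 / 359019243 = 34.47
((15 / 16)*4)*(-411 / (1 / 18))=-55485 / 2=-27742.50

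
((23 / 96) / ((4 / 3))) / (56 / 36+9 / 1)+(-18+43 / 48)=-623339 / 36480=-17.09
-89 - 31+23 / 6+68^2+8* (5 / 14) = 189449 / 42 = 4510.69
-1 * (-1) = 1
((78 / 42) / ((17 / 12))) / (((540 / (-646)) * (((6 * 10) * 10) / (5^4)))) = -1235 / 756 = -1.63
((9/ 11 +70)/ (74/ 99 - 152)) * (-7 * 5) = 245385/ 14974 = 16.39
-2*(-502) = 1004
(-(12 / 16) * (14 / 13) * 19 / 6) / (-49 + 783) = -0.00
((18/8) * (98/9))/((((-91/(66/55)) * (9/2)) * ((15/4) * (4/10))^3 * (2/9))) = -56/585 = -0.10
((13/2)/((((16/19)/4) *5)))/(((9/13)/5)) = 3211/72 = 44.60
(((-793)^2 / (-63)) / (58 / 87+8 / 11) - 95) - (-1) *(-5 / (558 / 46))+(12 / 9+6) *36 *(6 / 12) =-640025551 / 89838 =-7124.22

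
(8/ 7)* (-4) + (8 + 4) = 52/ 7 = 7.43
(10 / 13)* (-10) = -100 / 13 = -7.69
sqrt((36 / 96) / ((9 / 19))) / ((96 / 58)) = 29 * sqrt(114) / 576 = 0.54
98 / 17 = 5.76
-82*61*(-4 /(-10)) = -10004 /5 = -2000.80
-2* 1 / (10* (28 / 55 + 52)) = -11 / 2888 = -0.00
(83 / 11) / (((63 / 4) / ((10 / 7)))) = 3320 / 4851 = 0.68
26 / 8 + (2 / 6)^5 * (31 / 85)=3.25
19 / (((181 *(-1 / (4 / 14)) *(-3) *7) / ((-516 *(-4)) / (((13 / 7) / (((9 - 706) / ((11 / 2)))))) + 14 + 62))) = -764926472 / 3804801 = -201.04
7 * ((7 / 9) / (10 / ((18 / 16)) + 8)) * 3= 147 / 152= 0.97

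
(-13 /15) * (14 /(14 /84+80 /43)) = -15652 /2615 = -5.99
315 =315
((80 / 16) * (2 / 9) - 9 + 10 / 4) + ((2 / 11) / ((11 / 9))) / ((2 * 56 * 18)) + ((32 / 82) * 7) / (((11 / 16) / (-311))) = -6206423239 / 5000688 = -1241.11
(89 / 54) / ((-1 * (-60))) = 89 / 3240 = 0.03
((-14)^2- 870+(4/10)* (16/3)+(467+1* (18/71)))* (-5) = 217913/213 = 1023.07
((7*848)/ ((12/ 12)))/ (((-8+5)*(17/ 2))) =-11872/ 51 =-232.78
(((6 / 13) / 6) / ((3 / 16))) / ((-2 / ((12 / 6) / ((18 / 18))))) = -16 / 39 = -0.41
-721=-721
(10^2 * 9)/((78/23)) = 3450/13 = 265.38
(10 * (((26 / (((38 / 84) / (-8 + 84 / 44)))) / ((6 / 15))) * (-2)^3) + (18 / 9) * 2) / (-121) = -14633636 / 25289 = -578.66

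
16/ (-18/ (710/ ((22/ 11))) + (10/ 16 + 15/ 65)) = 590720/ 29723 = 19.87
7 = 7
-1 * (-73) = 73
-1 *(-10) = 10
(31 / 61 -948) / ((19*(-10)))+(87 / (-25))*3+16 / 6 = -484439 / 173850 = -2.79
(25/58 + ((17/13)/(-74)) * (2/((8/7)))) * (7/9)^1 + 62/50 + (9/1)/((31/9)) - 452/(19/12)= -462245715597/1643192200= -281.31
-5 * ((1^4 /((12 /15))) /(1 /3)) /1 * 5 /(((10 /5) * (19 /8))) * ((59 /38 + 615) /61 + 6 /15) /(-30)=608905 /88084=6.91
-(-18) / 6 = 3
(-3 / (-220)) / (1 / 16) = 12 / 55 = 0.22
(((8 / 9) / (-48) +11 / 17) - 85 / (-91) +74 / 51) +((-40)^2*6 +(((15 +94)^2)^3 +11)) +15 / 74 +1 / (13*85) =12959397062289383893 / 7727265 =1677100120455.22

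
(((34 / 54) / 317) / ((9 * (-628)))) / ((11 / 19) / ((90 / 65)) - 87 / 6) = 0.00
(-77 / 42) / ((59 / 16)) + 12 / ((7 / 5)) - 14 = -7342 / 1239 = -5.93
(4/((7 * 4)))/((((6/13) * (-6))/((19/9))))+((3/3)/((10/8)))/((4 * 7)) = -911/11340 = -0.08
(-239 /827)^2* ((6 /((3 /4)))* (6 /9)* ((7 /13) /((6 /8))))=0.32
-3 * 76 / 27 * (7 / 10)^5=-319333 / 225000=-1.42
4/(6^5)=1/1944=0.00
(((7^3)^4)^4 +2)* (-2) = -73406736434588250882460422064067320377606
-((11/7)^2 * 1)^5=-25937424601/282475249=-91.82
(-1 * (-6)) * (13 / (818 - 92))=13 / 121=0.11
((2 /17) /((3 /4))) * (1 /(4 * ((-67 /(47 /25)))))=-94 /85425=-0.00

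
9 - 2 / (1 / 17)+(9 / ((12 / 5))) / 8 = -785 / 32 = -24.53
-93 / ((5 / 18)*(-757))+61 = 232559 / 3785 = 61.44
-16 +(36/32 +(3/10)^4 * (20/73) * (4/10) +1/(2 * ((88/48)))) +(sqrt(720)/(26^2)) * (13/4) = -58624561/4015000 +3 * sqrt(5)/52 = -14.47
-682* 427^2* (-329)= 40910616362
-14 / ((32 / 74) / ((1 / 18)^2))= -259 / 2592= -0.10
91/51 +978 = 49969/51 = 979.78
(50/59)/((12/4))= 0.28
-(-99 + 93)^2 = -36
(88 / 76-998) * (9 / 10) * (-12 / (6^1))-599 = 22711 / 19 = 1195.32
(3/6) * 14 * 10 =70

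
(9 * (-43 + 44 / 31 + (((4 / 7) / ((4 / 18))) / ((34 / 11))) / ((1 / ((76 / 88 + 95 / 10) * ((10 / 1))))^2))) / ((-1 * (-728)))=249854607 / 2272424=109.95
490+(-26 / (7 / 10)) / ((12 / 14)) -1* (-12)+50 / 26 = 17963 / 39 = 460.59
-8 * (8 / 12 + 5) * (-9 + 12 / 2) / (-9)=-136 / 9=-15.11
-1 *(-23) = 23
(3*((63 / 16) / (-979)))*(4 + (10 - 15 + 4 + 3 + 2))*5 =-945 / 1958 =-0.48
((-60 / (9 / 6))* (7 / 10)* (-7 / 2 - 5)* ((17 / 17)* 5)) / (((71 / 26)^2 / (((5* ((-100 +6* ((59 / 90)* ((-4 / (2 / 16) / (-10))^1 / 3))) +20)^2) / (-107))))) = -46803467296768 / 1092258675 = -42850.17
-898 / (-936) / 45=449 / 21060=0.02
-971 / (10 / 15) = -2913 / 2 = -1456.50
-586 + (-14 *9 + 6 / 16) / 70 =-65833 / 112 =-587.79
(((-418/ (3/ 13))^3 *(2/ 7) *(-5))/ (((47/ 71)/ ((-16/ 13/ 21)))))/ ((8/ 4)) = -70107403949440/ 186543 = -375824361.94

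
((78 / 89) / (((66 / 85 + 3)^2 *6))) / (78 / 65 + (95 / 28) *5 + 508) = 13149500 / 675537517287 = 0.00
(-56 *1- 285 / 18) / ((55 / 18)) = -1293 / 55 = -23.51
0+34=34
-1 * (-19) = 19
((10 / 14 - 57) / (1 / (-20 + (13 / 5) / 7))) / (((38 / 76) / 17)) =9203052 / 245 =37563.48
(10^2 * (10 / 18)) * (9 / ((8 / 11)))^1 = 1375 / 2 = 687.50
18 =18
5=5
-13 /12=-1.08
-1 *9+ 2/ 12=-53/ 6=-8.83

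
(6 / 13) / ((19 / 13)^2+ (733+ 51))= 0.00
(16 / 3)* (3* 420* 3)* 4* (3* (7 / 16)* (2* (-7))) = -1481760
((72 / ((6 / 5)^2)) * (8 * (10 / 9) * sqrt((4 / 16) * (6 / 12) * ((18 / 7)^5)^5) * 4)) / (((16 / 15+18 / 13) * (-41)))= -300776159170805760000 * sqrt(7) / 949415412978193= -838177.80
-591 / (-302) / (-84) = -197 / 8456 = -0.02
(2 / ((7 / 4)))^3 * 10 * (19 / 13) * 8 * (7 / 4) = 194560 / 637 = 305.43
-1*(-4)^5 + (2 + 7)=1033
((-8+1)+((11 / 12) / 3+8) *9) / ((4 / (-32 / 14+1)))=-2439 / 112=-21.78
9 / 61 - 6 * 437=-159933 / 61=-2621.85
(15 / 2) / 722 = 15 / 1444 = 0.01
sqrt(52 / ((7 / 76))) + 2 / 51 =2 / 51 + 4 *sqrt(1729) / 7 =23.80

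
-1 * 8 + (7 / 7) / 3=-7.67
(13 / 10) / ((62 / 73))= 949 / 620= 1.53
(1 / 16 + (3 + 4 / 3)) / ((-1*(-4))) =211 / 192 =1.10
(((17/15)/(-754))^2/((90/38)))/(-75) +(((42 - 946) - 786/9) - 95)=-468988391142991/431716837500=-1086.33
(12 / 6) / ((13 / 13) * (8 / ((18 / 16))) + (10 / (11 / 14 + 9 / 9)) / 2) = 45 / 223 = 0.20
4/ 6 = 0.67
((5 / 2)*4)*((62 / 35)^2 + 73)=761.38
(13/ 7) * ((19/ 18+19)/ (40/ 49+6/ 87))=952679/ 22644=42.07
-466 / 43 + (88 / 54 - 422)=-431.21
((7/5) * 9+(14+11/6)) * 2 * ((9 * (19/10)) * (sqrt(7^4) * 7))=16677003/50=333540.06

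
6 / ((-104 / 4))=-0.23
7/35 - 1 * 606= -3029/5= -605.80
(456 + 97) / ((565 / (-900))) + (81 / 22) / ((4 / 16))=-1076634 / 1243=-866.16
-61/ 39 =-1.56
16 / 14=8 / 7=1.14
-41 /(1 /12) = -492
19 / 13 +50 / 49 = 1581 / 637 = 2.48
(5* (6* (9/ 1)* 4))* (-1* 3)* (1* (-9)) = 29160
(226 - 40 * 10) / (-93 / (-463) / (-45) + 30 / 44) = -26585460 / 103493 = -256.88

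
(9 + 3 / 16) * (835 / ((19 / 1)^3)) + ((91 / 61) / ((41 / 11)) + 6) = 2063657453 / 274469744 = 7.52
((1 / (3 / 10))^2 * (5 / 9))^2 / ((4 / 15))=312500 / 2187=142.89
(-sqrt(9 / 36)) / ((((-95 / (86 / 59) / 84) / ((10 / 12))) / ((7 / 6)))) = 2107 / 3363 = 0.63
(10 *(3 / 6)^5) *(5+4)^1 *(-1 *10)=-225 / 8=-28.12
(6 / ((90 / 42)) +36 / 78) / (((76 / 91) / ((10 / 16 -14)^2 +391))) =2225.57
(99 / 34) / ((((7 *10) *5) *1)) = 99 / 11900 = 0.01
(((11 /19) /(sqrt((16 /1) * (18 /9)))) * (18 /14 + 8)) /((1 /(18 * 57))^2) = 1000401.04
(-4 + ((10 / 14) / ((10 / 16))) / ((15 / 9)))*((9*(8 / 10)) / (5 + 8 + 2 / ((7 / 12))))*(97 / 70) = -202536 / 100625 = -2.01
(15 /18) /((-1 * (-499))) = 5 /2994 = 0.00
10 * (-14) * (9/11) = -1260/11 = -114.55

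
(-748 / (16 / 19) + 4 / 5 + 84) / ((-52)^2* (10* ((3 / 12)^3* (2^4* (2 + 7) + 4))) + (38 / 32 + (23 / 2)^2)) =-64276 / 5013075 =-0.01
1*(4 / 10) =2 / 5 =0.40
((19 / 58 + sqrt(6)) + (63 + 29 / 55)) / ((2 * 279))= sqrt(6) / 558 + 22633 / 197780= 0.12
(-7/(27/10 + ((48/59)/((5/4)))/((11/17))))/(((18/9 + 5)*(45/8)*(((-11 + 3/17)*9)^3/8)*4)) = 3188537/30718971200592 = 0.00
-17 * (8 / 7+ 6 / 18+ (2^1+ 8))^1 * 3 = -4097 / 7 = -585.29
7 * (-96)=-672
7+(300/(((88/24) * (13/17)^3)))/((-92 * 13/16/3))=-2478869/7225933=-0.34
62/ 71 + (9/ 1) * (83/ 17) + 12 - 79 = -26778/ 1207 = -22.19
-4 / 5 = -0.80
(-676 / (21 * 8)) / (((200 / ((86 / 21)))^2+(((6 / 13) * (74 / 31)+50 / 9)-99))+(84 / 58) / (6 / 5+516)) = -4721991322971 / 2690551271013592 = -0.00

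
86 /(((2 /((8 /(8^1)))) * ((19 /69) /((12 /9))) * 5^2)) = 3956 /475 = 8.33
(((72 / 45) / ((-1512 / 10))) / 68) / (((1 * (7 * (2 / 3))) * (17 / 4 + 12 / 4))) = -1 / 217413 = -0.00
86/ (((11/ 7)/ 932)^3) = 23880329140864/ 1331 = 17941644733.93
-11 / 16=-0.69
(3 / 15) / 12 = 1 / 60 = 0.02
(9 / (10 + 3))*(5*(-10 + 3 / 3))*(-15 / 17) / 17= 6075 / 3757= 1.62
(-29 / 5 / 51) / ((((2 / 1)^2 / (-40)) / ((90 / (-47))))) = -1740 / 799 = -2.18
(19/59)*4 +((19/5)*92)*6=619172/295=2098.89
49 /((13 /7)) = 343 /13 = 26.38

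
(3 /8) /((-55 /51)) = -153 /440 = -0.35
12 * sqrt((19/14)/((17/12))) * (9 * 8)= 864 * sqrt(13566)/119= 845.65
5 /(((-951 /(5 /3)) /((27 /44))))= -75 /13948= -0.01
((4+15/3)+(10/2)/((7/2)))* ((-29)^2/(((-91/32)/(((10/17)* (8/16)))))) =-9822880/10829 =-907.09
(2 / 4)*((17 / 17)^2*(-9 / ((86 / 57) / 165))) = -492.12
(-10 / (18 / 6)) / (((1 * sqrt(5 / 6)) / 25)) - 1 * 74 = -50 * sqrt(30) / 3 - 74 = -165.29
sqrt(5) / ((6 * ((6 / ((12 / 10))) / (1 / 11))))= sqrt(5) / 330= 0.01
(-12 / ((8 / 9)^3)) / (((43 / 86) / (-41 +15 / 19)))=417717 / 304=1374.07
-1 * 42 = -42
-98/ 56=-7/ 4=-1.75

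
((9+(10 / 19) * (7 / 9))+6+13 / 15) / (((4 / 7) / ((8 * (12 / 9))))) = 779296 / 2565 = 303.82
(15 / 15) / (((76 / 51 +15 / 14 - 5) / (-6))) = 4284 / 1741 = 2.46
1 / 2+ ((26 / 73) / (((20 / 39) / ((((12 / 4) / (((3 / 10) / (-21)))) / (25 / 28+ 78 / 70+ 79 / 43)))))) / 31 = -75817271 / 104745218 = -0.72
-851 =-851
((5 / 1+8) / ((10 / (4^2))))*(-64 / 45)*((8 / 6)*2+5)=-153088 / 675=-226.80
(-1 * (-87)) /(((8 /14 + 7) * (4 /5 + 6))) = 3045 /1802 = 1.69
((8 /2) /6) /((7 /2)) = 0.19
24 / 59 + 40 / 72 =511 / 531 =0.96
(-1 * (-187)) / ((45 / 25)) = 935 / 9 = 103.89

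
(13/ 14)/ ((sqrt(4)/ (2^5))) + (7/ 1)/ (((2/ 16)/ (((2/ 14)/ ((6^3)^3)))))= 131010055/ 8817984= 14.86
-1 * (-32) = 32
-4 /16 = -1 /4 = -0.25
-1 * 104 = -104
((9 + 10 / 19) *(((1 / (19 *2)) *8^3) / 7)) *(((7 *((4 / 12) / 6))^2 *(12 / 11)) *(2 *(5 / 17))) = 3243520 / 1822689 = 1.78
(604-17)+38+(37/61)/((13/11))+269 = 709349/793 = 894.51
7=7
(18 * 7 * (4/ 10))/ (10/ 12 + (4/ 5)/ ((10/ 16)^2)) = 17.49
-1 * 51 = -51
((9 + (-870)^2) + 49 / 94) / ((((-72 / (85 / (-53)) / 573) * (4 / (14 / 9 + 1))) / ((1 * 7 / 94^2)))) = 185973040263325 / 38034102528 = 4889.64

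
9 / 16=0.56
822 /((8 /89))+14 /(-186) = 3401819 /372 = 9144.67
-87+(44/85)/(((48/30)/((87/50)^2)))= -7311741/85000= -86.02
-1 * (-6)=6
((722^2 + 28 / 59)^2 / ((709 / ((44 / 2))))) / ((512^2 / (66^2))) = 177049292347145691 / 1263630848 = 140111562.35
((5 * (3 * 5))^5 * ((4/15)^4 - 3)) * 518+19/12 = -44177986124981/12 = -3681498843748.42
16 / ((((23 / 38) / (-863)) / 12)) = -6296448 / 23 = -273758.61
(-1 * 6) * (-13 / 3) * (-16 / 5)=-416 / 5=-83.20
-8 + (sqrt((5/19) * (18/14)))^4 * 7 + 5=-5556/2527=-2.20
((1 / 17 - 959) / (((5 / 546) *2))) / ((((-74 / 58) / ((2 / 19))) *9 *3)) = 1509508 / 9435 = 159.99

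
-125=-125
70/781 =0.09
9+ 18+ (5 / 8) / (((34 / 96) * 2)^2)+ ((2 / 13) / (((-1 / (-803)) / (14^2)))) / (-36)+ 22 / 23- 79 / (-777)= -129574961834 / 201424041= -643.29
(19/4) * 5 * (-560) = -13300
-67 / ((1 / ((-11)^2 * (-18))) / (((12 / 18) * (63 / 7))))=875556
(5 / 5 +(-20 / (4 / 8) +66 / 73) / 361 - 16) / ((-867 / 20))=7962980 / 22848051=0.35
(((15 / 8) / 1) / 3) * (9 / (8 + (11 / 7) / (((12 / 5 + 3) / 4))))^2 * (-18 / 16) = -130203045 / 191988736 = -0.68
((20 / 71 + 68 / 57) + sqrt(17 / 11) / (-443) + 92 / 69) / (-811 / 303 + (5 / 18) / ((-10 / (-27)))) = -4591056 / 3149915 + 1212 * sqrt(187) / 11378455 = -1.46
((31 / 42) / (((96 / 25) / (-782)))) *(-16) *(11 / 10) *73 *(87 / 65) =282261727 / 1092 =258481.43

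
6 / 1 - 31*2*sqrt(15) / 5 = 6 - 62*sqrt(15) / 5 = -42.02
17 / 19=0.89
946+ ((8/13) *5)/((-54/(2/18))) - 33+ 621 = 4845886/3159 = 1533.99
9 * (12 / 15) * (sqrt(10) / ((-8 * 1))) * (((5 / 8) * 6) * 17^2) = -7803 * sqrt(10) / 8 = -3084.41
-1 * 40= -40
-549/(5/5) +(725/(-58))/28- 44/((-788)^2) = -1194114275/2173304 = -549.45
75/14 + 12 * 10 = 1755/14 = 125.36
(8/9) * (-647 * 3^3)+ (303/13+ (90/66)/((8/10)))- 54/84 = -15503.63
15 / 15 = 1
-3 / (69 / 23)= -1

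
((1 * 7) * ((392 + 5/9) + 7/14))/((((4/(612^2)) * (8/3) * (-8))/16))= -386443575/2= -193221787.50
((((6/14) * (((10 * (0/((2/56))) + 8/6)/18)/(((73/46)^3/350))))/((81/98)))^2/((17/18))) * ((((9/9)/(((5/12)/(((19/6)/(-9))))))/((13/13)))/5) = -2766130880631193600/1367228613405291633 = -2.02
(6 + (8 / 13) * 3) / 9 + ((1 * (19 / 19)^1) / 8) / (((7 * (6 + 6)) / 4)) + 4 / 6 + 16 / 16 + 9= 25213 / 2184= 11.54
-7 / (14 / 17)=-17 / 2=-8.50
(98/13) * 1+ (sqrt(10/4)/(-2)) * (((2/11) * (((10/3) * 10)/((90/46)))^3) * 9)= 98/13 - 48668000 * sqrt(10)/24057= -6389.84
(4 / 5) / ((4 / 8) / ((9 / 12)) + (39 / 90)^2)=720 / 769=0.94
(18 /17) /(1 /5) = 90 /17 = 5.29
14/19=0.74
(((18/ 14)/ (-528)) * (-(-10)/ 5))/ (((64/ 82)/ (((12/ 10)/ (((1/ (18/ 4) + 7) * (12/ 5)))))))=-1107/ 2562560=-0.00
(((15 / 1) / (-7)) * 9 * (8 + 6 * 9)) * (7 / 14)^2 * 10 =-20925 / 7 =-2989.29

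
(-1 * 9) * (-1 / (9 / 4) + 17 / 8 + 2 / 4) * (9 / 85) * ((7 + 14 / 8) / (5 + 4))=-2.02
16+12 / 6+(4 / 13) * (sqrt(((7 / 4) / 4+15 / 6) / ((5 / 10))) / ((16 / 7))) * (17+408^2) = 18+1165367 * sqrt(94) / 208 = 54338.44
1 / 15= 0.07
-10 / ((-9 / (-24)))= -80 / 3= -26.67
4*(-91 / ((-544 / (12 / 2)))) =273 / 68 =4.01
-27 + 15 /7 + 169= 1009 /7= 144.14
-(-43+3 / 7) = 42.57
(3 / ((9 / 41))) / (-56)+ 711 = 119407 / 168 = 710.76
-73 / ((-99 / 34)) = 2482 / 99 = 25.07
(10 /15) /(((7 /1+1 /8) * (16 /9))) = 1 /19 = 0.05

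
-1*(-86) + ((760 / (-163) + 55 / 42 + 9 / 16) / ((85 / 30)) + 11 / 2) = 14045771 / 155176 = 90.52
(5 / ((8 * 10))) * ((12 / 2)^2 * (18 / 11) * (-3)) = -243 / 22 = -11.05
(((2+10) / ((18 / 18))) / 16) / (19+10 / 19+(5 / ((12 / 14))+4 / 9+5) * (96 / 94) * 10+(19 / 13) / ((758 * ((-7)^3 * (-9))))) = 40746649671 / 7318295026306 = 0.01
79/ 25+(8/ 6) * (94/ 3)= 10111/ 225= 44.94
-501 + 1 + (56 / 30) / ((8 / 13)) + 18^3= 5335.03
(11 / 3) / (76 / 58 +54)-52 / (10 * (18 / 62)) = -1288039 / 72180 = -17.84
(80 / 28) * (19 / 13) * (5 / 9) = 1900 / 819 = 2.32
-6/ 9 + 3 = 7/ 3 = 2.33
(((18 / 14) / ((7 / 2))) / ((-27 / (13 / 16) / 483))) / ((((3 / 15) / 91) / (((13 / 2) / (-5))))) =50531 / 16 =3158.19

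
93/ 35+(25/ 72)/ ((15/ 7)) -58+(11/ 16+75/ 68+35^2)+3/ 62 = 9336052207/ 7968240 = 1171.66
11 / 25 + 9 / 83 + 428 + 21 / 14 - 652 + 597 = 1556451 / 4150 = 375.05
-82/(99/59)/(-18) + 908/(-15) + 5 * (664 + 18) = 14933969/4455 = 3352.18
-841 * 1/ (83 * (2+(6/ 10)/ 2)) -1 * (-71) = 127129/ 1909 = 66.59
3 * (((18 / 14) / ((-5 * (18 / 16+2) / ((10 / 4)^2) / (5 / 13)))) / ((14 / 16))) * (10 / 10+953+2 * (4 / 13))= -5361120 / 8281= -647.40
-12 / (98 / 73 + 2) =-219 / 61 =-3.59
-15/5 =-3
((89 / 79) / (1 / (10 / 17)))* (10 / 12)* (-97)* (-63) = 3374.78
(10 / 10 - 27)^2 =676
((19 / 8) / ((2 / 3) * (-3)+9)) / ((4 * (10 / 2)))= 19 / 1120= 0.02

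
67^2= 4489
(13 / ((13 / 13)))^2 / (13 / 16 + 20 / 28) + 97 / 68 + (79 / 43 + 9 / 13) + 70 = 1200208901 / 6500052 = 184.65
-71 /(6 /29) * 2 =-2059 /3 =-686.33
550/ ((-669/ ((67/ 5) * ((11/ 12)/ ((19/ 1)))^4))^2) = 10584827184899/ 1634184232507941832654848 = 0.00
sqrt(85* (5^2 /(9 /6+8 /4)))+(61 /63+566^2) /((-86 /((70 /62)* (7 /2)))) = -706387115 /47988+5* sqrt(1190) /7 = -14695.44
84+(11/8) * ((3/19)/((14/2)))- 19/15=1320919/15960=82.76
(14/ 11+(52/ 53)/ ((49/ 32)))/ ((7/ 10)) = 546620/ 199969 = 2.73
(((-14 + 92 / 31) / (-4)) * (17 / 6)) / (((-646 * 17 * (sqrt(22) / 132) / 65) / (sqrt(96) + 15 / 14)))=-1170 * sqrt(33) / 527 - 8775 * sqrt(22) / 29512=-14.15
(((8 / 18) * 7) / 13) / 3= 28 / 351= 0.08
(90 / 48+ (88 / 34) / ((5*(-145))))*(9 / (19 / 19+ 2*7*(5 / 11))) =2029753 / 887400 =2.29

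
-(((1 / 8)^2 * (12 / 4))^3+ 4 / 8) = -131099 / 262144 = -0.50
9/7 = 1.29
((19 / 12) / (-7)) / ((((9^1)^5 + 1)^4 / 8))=-19 / 127664134967315625000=-0.00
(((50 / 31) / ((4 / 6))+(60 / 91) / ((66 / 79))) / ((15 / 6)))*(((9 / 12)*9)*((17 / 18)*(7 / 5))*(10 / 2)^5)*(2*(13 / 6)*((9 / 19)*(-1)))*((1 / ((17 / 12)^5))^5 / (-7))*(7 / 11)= 26713474622343931711993109544960000 / 24192167355921075832037894923096549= 1.10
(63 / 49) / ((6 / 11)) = 33 / 14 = 2.36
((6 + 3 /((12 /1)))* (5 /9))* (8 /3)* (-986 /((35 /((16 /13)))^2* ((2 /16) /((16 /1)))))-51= -334495417 /223587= -1496.04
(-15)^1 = -15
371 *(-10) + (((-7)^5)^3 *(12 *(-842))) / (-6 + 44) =23984680748161546 / 19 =1262351618324291.89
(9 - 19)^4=10000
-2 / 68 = -1 / 34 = -0.03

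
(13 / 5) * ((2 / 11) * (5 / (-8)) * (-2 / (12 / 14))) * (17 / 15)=1547 / 1980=0.78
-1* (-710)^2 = -504100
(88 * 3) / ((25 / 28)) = 7392 / 25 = 295.68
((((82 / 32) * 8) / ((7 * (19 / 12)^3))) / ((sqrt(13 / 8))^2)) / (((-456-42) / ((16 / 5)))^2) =2015232 / 107497506025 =0.00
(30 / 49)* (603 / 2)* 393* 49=3554685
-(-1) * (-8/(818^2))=-2/167281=-0.00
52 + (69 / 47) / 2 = 4957 / 94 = 52.73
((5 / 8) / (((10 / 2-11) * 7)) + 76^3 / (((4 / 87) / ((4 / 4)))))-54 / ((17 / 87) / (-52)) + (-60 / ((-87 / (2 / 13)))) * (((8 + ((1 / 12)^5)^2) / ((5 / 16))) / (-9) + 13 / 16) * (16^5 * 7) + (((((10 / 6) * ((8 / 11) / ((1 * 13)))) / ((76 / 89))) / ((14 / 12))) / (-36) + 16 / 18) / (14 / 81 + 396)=10207829862323315344707157 / 1279232128656321840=7979654.07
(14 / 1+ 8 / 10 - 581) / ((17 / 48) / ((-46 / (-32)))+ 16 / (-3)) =65113 / 585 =111.30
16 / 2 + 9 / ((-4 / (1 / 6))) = 61 / 8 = 7.62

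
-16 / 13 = -1.23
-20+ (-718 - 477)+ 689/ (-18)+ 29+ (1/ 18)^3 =-7139987/ 5832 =-1224.28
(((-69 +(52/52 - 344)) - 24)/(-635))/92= 109/14605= 0.01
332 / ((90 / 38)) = 6308 / 45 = 140.18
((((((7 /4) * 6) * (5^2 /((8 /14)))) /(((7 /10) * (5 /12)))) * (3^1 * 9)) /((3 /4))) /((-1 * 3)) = -18900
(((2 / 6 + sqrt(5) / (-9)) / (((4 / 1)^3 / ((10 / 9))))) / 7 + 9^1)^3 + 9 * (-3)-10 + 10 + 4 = 58586141362517 / 82959593472-12501788795 * sqrt(5) / 186659085312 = 706.05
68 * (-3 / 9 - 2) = -476 / 3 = -158.67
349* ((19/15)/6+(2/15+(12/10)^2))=280247/450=622.77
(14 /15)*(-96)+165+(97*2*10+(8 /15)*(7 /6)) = 90721 /45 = 2016.02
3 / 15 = 0.20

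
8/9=0.89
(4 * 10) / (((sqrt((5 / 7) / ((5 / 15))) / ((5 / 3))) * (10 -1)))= 40 * sqrt(105) / 81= 5.06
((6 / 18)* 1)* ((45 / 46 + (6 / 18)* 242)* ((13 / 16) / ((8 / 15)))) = 732355 / 17664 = 41.46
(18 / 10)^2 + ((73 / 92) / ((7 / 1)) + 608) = 9842789 / 16100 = 611.35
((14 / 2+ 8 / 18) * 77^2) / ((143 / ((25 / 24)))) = 902825 / 2808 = 321.52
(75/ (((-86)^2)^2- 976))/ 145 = 1/ 105753024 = 0.00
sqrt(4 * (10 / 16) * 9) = 3 * sqrt(10) / 2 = 4.74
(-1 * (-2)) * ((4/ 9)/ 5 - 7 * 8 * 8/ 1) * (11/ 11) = -40312/ 45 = -895.82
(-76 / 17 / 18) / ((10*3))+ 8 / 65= 685 / 5967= 0.11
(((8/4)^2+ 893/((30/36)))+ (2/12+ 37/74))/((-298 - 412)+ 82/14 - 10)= -113008/74985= -1.51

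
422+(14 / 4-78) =695 / 2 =347.50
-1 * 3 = -3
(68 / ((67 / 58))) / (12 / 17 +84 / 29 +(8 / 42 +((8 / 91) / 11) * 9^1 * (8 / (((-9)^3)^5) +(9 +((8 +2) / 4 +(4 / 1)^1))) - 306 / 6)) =-1.28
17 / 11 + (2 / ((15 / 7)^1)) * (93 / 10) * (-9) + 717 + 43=683.43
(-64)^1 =-64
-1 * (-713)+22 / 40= 713.55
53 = 53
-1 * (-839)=839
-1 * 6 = -6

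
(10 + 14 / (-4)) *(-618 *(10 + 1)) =-44187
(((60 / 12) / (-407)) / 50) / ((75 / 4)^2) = -8 / 11446875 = -0.00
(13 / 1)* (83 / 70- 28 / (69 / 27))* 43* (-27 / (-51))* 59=-4669416999 / 27370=-170603.47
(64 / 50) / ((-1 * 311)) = -32 / 7775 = -0.00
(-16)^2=256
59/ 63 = 0.94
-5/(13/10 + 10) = -50/113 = -0.44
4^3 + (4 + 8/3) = 212/3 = 70.67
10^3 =1000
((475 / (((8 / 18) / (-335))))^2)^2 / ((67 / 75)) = 4708799136287896728515625 / 256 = 18393746626124596595764.16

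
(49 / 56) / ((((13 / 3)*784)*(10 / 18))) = 27 / 58240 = 0.00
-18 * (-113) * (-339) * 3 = -2068578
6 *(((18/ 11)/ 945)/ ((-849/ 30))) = -8/ 21791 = -0.00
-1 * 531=-531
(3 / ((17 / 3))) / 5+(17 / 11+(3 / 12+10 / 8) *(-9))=-22157 / 1870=-11.85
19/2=9.50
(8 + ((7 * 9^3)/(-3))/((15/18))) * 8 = -81328/5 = -16265.60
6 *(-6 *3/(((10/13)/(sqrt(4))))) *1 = -1404/5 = -280.80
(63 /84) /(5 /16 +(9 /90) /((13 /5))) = 156 /73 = 2.14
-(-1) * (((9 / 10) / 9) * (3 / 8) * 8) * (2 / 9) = 1 / 15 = 0.07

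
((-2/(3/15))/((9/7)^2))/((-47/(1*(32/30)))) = 1568/11421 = 0.14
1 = 1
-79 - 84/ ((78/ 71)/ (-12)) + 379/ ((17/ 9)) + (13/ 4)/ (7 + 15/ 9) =1837943/ 1768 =1039.56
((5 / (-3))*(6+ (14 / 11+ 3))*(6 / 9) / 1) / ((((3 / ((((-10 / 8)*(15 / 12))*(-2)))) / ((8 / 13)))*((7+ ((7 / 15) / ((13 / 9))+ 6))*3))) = -0.18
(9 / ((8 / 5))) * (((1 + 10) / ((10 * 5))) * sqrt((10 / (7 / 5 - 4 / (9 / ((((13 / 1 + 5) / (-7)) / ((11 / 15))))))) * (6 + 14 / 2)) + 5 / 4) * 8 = 121.88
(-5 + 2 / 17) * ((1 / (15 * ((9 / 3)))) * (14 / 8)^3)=-28469 / 48960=-0.58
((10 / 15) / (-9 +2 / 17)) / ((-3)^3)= 34 / 12231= 0.00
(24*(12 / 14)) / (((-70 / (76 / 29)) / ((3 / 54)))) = -304 / 7105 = -0.04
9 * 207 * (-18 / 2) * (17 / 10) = -285039 / 10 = -28503.90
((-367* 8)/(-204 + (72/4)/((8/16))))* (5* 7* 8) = 14680/3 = 4893.33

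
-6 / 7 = -0.86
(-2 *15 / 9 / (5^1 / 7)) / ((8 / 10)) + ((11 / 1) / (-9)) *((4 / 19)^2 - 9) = 33221 / 6498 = 5.11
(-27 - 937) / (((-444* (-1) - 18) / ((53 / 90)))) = -12773 / 9585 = -1.33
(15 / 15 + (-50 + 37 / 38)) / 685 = -365 / 5206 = -0.07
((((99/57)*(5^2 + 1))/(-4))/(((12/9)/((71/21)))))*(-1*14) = 30459/76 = 400.78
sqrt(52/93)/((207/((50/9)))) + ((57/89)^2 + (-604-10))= -4860245/7921 + 100 * sqrt(1209)/173259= -613.57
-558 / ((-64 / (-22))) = -3069 / 16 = -191.81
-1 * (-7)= 7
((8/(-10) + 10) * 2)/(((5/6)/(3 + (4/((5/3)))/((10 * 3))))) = 42504/625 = 68.01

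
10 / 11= 0.91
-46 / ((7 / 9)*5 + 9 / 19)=-3933 / 373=-10.54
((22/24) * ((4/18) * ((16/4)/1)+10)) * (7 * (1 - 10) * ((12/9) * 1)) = -7546/9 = -838.44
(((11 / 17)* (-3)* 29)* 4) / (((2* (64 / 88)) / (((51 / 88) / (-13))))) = 2871 / 416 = 6.90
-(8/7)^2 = -64/49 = -1.31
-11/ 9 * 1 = -11/ 9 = -1.22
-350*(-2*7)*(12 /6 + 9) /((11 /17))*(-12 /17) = -58800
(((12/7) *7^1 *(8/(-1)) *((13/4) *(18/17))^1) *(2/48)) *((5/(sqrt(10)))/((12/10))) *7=-1365 *sqrt(10)/34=-126.96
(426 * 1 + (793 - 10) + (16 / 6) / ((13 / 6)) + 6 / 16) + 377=165111 / 104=1587.61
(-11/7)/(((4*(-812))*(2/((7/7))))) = 11/45472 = 0.00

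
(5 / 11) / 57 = 5 / 627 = 0.01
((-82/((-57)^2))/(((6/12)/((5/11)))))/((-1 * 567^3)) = 820/6514657275357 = 0.00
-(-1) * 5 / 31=5 / 31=0.16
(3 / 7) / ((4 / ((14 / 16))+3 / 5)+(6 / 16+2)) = 120 / 2113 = 0.06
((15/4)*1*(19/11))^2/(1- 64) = -9025/13552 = -0.67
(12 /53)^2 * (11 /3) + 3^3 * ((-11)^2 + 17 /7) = 3332.76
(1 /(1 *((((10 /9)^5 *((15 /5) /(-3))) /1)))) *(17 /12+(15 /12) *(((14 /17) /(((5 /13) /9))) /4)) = -11947581 /2720000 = -4.39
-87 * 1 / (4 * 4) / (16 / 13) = -1131 / 256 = -4.42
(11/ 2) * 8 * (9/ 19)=20.84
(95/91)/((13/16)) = 1.28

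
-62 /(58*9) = -31 /261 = -0.12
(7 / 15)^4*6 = 0.28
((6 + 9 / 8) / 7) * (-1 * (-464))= 3306 / 7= 472.29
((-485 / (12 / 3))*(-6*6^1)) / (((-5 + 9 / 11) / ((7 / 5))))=-67221 / 46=-1461.33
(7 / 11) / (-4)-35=-1547 / 44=-35.16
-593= -593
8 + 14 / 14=9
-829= -829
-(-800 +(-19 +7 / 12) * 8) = 2842 / 3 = 947.33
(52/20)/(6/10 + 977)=1/376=0.00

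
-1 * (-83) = 83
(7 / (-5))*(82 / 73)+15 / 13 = -1987 / 4745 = -0.42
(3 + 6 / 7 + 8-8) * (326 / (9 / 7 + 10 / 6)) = 13203 / 31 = 425.90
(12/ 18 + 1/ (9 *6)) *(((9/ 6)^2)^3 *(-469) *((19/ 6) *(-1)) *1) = 2967363/ 256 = 11591.26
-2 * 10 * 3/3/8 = -5/2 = -2.50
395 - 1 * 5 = 390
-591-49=-640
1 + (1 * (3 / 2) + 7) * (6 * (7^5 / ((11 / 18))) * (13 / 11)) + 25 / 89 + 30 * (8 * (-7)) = 17833073556 / 10769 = 1655963.74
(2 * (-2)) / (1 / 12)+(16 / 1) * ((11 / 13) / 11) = -608 / 13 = -46.77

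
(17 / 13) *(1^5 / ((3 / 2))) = 34 / 39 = 0.87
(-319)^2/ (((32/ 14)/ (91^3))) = 536788969717/ 16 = 33549310607.31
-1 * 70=-70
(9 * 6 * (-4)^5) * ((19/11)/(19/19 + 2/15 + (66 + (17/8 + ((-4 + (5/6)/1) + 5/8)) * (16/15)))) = -47278080/33011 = -1432.19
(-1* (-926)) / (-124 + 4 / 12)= -7.49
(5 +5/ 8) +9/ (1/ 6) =59.62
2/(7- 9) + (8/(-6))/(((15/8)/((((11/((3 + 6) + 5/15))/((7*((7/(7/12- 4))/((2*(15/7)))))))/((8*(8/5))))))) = -112993/115248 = -0.98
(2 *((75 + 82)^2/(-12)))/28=-24649/168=-146.72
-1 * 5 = -5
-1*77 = -77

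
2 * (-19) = -38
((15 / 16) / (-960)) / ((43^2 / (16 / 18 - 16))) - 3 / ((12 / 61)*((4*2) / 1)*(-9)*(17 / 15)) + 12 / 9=55048717 / 36210816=1.52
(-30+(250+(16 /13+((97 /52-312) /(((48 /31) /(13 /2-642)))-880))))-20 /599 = 378646579409 /2990208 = 126628.84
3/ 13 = 0.23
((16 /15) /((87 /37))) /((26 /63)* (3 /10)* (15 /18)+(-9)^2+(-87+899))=0.00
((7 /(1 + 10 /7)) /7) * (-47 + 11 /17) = -5516 /289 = -19.09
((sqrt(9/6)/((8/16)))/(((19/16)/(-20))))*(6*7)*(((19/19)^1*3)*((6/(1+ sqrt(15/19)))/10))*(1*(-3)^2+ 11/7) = -63936*sqrt(6)+ 191808*sqrt(190)/19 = -17458.43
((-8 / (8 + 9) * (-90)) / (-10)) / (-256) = 9 / 544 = 0.02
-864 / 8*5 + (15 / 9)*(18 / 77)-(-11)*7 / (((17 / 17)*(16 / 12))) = -148413 / 308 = -481.86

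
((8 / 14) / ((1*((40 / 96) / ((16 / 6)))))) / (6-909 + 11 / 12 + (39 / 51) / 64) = -417792 / 103052635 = -0.00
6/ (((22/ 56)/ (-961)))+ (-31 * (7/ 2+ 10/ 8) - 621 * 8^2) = -2401007/ 44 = -54568.34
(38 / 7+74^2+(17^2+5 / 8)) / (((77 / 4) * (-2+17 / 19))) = -6140401 / 22638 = -271.24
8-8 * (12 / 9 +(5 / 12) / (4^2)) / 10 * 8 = -7 / 10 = -0.70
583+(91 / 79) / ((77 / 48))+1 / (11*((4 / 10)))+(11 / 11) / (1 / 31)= 1068775 / 1738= 614.95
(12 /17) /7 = 12 /119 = 0.10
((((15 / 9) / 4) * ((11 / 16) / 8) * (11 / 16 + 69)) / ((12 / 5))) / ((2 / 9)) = 306625 / 65536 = 4.68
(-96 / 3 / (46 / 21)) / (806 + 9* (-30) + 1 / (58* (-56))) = -363776 / 13347107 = -0.03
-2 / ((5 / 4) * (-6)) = 4 / 15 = 0.27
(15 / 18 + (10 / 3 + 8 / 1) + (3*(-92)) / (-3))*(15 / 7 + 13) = 33125 / 21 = 1577.38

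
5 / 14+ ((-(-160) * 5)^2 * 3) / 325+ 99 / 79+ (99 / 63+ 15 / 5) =85029681 / 14378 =5913.87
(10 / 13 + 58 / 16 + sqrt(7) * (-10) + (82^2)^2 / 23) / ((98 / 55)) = 258614224825 / 234416-275 * sqrt(7) / 49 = 1103212.85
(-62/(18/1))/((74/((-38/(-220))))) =-589/73260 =-0.01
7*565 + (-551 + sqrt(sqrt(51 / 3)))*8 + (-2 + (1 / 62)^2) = -1749019 / 3844 + 8*17^(1 / 4) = -438.76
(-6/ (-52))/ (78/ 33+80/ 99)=297/ 8164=0.04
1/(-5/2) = -0.40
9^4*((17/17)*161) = 1056321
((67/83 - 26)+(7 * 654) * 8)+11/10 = 30377923/830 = 36599.91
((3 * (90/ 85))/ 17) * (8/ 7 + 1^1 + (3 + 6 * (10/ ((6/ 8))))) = 32184/ 2023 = 15.91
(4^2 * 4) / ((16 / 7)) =28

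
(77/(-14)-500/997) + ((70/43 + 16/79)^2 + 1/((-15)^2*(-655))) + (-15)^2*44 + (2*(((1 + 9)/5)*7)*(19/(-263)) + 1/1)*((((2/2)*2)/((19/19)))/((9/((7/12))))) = 13240370555591397010628/1337787314202495375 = 9897.22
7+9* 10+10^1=107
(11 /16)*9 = 99 /16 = 6.19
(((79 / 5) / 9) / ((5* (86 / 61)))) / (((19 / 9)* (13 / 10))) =4819 / 53105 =0.09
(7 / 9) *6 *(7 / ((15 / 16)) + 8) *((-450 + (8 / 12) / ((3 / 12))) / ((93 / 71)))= -309475936 / 12555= -24649.62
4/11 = 0.36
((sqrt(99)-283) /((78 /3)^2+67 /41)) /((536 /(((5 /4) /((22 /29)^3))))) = -1414927835 /634266775296+4999745 * sqrt(11) /211422258432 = -0.00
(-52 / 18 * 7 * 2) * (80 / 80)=-364 / 9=-40.44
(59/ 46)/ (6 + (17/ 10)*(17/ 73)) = 21535/ 107387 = 0.20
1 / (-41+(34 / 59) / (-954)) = -0.02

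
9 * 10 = 90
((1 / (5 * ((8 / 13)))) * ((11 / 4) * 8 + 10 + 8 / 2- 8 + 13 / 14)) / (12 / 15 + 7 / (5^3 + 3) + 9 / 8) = 42120 / 8869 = 4.75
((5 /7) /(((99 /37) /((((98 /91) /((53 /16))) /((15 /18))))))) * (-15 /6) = -5920 /22737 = -0.26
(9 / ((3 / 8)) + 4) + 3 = 31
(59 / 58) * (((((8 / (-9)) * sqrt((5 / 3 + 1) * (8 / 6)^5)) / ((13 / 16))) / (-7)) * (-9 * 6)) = -483328 * sqrt(2) / 23751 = -28.78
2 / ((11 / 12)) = 24 / 11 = 2.18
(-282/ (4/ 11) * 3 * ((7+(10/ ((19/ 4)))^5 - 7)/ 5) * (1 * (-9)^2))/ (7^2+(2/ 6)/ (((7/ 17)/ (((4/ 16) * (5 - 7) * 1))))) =-162094141440000/ 5053718059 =-32074.24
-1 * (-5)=5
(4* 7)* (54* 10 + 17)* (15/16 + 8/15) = 22939.12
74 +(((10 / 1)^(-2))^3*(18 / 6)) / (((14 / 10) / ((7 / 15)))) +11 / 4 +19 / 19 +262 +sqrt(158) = sqrt(158) +339750001 / 1000000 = 352.32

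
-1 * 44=-44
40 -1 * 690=-650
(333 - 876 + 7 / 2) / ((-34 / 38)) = 20501 / 34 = 602.97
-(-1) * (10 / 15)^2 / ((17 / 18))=8 / 17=0.47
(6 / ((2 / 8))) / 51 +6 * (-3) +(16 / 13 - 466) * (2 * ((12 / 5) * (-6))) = 14771446 / 1105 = 13367.82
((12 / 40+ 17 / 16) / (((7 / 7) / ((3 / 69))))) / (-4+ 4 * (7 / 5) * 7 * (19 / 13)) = 1417 / 1274752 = 0.00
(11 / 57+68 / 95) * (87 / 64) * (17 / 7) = 3.00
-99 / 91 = -1.09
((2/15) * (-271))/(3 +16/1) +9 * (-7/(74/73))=-1350823/21090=-64.05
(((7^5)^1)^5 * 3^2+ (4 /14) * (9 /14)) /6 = 98568543545301420209316 /49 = 2011602929495947351210.53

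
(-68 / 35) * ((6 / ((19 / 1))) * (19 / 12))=-0.97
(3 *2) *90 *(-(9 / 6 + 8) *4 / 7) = -20520 / 7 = -2931.43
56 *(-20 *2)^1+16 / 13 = -29104 / 13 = -2238.77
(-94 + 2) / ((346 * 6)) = -23 / 519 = -0.04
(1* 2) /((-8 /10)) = -5 /2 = -2.50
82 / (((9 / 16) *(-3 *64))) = -41 / 54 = -0.76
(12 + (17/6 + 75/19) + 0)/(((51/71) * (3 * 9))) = 0.97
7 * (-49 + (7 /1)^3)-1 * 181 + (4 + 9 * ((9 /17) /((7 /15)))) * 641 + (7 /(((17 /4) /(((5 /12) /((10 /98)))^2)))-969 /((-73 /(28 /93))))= 106807611775 /9694692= 11017.12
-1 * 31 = -31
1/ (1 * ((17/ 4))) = 0.24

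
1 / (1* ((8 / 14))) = 1.75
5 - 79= -74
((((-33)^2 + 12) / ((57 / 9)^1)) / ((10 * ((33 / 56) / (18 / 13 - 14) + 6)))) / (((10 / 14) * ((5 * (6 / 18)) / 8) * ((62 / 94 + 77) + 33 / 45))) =4435614848 / 17719981875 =0.25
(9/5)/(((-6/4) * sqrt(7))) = -6 * sqrt(7)/35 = -0.45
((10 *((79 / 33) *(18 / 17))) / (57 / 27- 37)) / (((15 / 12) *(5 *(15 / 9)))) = -51192 / 733975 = -0.07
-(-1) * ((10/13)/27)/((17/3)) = 10/1989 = 0.01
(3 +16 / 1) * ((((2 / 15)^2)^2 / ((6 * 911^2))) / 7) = 152 / 882309763125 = 0.00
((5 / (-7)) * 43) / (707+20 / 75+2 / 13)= -41925 / 965629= -0.04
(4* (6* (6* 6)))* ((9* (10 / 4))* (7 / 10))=13608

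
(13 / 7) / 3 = 13 / 21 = 0.62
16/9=1.78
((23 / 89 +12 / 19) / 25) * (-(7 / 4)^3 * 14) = -722701 / 270560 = -2.67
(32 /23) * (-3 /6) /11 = -16 /253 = -0.06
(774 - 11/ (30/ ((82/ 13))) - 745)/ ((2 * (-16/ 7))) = -9107/ 1560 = -5.84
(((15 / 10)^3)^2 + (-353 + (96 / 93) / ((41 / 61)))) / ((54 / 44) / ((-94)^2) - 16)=134436380111 / 6324994232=21.25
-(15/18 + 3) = -23/6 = -3.83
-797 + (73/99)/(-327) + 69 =-23567617/32373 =-728.00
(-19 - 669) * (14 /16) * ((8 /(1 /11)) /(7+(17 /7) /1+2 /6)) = -1112496 /205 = -5426.81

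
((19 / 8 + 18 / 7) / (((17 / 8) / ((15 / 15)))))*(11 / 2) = 3047 / 238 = 12.80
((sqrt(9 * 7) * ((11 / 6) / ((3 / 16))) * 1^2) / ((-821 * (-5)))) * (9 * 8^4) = 1081344 * sqrt(7) / 4105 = 696.95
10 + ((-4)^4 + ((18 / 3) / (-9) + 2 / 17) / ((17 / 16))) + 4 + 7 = 276.48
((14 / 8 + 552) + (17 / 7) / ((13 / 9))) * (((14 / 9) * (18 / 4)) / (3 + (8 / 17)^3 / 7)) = 6953069207 / 5391620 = 1289.61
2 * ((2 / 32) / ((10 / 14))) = 7 / 40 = 0.18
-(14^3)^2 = -7529536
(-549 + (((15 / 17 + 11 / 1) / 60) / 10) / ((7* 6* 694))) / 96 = -81611485099 / 14270860800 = -5.72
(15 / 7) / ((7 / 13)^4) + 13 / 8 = 3645811 / 134456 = 27.12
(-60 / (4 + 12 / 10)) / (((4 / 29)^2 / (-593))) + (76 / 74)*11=1383972047 / 3848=359660.10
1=1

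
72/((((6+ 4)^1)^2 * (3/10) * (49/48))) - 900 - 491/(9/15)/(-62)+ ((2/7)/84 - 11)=-20402752/22785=-895.45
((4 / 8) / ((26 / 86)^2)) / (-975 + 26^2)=-1849 / 101062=-0.02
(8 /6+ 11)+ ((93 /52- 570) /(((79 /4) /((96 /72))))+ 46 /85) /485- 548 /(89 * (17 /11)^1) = 93500052469 /11304266025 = 8.27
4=4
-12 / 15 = -4 / 5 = -0.80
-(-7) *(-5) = -35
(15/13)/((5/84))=252/13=19.38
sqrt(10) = 3.16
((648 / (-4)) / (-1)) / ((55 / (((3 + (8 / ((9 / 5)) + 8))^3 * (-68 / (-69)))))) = 365244184 / 34155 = 10693.73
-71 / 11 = -6.45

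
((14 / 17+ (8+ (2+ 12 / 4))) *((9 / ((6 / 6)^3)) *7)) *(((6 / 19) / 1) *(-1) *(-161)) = 14301630 / 323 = 44277.49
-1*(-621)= 621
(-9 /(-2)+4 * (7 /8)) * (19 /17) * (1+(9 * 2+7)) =3952 /17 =232.47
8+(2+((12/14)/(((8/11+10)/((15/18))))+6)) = 13271/826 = 16.07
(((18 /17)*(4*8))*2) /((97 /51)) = 3456 /97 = 35.63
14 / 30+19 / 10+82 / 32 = 4.93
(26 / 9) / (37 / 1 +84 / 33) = 286 / 3915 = 0.07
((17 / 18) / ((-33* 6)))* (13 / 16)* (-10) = 1105 / 28512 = 0.04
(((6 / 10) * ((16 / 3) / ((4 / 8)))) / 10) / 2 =0.32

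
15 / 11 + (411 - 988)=-6332 / 11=-575.64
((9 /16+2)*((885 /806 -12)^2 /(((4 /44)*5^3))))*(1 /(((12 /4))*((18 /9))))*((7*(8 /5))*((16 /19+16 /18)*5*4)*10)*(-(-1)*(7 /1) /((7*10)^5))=143158457167 /1984536474375000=0.00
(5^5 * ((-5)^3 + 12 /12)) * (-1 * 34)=13175000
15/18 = 5/6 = 0.83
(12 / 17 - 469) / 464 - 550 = -551.01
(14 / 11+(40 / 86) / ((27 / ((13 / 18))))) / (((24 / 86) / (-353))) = -13035937 / 8019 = -1625.63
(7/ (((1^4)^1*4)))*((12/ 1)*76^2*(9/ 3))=363888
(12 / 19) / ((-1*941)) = -12 / 17879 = -0.00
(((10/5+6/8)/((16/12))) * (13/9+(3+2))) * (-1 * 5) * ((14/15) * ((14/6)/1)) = -15631/108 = -144.73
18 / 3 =6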